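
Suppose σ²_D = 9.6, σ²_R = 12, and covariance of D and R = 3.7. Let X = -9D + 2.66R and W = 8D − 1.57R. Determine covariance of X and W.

By bilinearity, covariance of X and W = ac·σ²_D + bd·σ²_R + (ad+bc)·covariance of D and R, with a=-9, b=2.66, c=8, d=-1.57.
ac·σ²_D = (-9)·8·9.6 = -691.2
bd·σ²_R = 2.66·(-1.57)·12 = -50.1144
(ad+bc)·covariance of D and R = (35.41)·3.7 = 131.017
covariance of X and W = -691.2 + (-50.1144) + 131.017 = -610.2974.

covariance of X and W = -610.2974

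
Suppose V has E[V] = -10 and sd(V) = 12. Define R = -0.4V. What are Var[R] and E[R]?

R = -0.4V is linear with a = -0.4, b = 0.
Var[V] = 12² = 144.
Var[R] = a²·Var[V] = (-0.4)²·144 = 23.04.
E[R] = a·E[V] + b = (-0.4)·(-10) = 4.

Var[R] = 23.04, E[R] = 4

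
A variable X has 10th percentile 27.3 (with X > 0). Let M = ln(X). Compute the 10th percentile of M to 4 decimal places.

10th percentile of M = 3.3069

ln(X) is increasing, so P_{10}(M) = g(P_{10}(X)) ≈ 3.3069.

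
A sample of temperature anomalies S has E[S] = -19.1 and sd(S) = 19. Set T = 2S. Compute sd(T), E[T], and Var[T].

T = 2S is linear with a = 2, b = 0.
sd(T) = |a|·sd(S) = |2|·19 = 38.
E[T] = a·E[S] + b = 2·(-19.1) = -38.2.
Var[S] = 19² = 361.
Var[T] = a²·Var[S] = 2²·361 = 1444.

sd(T) = 38, E[T] = -38.2, Var[T] = 1444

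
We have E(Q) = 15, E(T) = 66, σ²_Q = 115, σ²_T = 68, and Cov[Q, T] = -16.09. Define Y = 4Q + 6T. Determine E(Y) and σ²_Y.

E(Y) = 456, σ²_Y = 3515.68

E(Y) = 4·E(Q) + 6·E(T) = 4·15 + 6·66 = 456.
σ²_Y = a²·σ²_Q + b²·σ²_T + 2ab·Cov[Q, T] with a = 4, b = 6.
= 4²·115 + 6²·68 + 2·4·6·(-16.09)
= 1840 + 2448 + (-772.32) = 3515.68.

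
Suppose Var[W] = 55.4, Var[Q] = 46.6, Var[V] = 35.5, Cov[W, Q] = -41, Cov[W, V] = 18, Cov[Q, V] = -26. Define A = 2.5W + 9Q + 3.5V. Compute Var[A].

Var[A] = 1387.725

Var[A] = a²·Var[W] + b²·Var[Q] + c²·Var[V] + 2ab·Cov[W, Q] + 2ac·Cov[W, V] + 2bc·Cov[Q, V], with a = 2.5, b = 9, c = 3.5.
= 346.25 + 3774.6 + 434.875 + (-1845) + 315 + (-1638)
= 1387.725.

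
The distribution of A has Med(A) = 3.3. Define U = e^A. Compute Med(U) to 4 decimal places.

Med(U) = 27.1126

e^A is monotone on this domain, so Med(U) = exp(3.3) ≈ 27.1126.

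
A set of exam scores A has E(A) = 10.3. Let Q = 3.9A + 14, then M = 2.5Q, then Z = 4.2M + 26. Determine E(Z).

E(Z) = 594.785

E(Q) = 3.9·10.3 + 14 = 54.17.
E(M) = 2.5·54.17 = 135.425.
E(Z) = 4.2·135.425 + 26 = 594.785.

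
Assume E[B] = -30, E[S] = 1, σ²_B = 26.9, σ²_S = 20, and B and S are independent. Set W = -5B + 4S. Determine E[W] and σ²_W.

E[W] = 154, σ²_W = 992.5

E[W] = (-5)·E[B] + 4·E[S] = (-5)·(-30) + 4·1 = 154.
σ²_W = a²·σ²_B + b²·σ²_S + 2ab·Cov(B, S) with a = -5, b = 4.
Independence gives Cov(B, S) = 0.
= (-5)²·26.9 + 4²·20 + 2·(-5)·4·0
= 672.5 + 320 + 0 = 992.5.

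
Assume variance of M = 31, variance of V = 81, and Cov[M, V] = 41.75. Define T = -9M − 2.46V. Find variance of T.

variance of T = 4849.8696

variance of T = a²·variance of M + b²·variance of V + 2ab·Cov[M, V] with a = -9, b = -2.46.
= (-9)²·31 + (-2.46)²·81 + 2·(-9)·(-2.46)·41.75
= 2511 + 490.1796 + 1848.69 = 4849.8696.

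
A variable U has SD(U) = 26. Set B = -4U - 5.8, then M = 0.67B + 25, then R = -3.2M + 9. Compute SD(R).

SD(R) = 222.976

SD(B) = |-4|·26 = 104.
SD(M) = |0.67|·104 = 69.68.
SD(R) = |-3.2|·69.68 = 222.976.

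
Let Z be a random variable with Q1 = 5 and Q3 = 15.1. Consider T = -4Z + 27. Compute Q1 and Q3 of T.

a = -4 < 0 reverses order: Q1(T) comes from Q3(Z), Q3(T) from Q1(Z).
Q1(T) = (-4)·15.1 + 27 = -33.4; Q3(T) = (-4)·5 + 27 = 7.

Q1(T) = -33.4, Q3(T) = 7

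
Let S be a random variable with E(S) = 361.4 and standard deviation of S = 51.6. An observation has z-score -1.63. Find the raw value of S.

S = E(S) + z·standard deviation of S = 361.4 + (-1.63)·51.6 = 277.292.

S = 277.292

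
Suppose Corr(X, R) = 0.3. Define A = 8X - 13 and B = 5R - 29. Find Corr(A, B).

Corr(A, B) = 0.3

Linear rescalings preserve correlation up to sign; here the slopes 8 and 5 have the same sign, so Corr(A, B) = Corr(X, R) = 0.3.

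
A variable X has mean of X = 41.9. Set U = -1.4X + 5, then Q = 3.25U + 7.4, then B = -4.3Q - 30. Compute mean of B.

mean of U = (-1.4)·41.9 + 5 = -53.66.
mean of Q = 3.25·(-53.66) + 7.4 = -166.995.
mean of B = (-4.3)·(-166.995) + (-30) = 688.0785.

mean of B = 688.0785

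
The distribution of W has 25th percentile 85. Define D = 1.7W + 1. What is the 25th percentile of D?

25th percentile of D = 145.5

Since a = 1.7 > 0 the transformation is increasing, so the 25th percentile of D = a·(P_{25} of W) + b = 1.7·85 + 1 = 145.5.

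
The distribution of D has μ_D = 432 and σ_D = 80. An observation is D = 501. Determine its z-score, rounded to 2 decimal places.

z = 0.86

z = (D − μ_D) / σ_D = (501 − 432) / 80 ≈ 0.86.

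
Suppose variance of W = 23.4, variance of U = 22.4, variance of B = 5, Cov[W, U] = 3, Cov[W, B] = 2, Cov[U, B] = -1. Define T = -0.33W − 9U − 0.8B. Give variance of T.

variance of T = a²·variance of W + b²·variance of U + c²·variance of B + 2ab·Cov[W, U] + 2ac·Cov[W, B] + 2bc·Cov[U, B], with a = -0.33, b = -9, c = -0.8.
= 2.54826 + 1814.4 + 3.2 + 17.82 + 1.056 + (-14.4)
= 1824.62426.

variance of T = 1824.62426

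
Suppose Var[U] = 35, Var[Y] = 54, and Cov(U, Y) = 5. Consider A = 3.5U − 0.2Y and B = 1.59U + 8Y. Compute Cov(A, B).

Cov(A, B) = 246.785

By bilinearity, Cov(A, B) = ac·Var[U] + bd·Var[Y] + (ad+bc)·Cov(U, Y), with a=3.5, b=-0.2, c=1.59, d=8.
ac·Var[U] = 3.5·1.59·35 = 194.775
bd·Var[Y] = (-0.2)·8·54 = -86.4
(ad+bc)·Cov(U, Y) = (27.682)·5 = 138.41
Cov(A, B) = 194.775 + (-86.4) + 138.41 = 246.785.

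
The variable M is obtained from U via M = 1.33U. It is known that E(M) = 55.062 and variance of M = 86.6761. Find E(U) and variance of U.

From M = 1.33U: E(M) = a·E(U) + b, so E(U) = (E(M) − b)/a = (55.062 − 0)/1.33 = 41.4.
variance of M = a²·variance of U, so variance of U = 86.6761/1.33² = 49.

E(U) = 41.4, variance of U = 49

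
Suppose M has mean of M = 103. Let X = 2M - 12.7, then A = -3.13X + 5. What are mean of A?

mean of A = -600.029

mean of X = 2·103 + (-12.7) = 193.3.
mean of A = (-3.13)·193.3 + 5 = -600.029.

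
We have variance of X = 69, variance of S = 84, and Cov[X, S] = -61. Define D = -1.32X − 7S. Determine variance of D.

variance of D = 3108.9456

variance of D = a²·variance of X + b²·variance of S + 2ab·Cov[X, S] with a = -1.32, b = -7.
= (-1.32)²·69 + (-7)²·84 + 2·(-1.32)·(-7)·(-61)
= 120.2256 + 4116 + (-1127.28) = 3108.9456.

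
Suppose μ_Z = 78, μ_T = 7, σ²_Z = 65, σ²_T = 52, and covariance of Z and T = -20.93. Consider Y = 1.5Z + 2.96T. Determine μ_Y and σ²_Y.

μ_Y = 1.5·μ_Z + 2.96·μ_T = 1.5·78 + 2.96·7 = 137.72.
σ²_Y = a²·σ²_Z + b²·σ²_T + 2ab·covariance of Z and T with a = 1.5, b = 2.96.
= 1.5²·65 + 2.96²·52 + 2·1.5·2.96·(-20.93)
= 146.25 + 455.6032 + (-185.8584) = 415.9948.

μ_Y = 137.72, σ²_Y = 415.9948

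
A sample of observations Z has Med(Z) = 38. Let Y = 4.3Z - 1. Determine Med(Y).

A linear map preserves order up to sign, so Med(Y) = a·Med(Z) + b = 4.3·38 + (-1) = 162.4.

Med(Y) = 162.4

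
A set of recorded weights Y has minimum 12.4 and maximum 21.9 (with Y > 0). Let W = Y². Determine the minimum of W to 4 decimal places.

Y² is increasing on this domain, so min(W) comes from min(Y) = 12.4: min(W) = square(12.4) = 153.76.

min(W) = 153.76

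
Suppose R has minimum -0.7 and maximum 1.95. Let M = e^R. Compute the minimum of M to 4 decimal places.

e^R is increasing on this domain, so min(M) comes from min(R) = -0.7: min(M) = exp(-0.7) ≈ 0.4966.

min(M) = 0.4966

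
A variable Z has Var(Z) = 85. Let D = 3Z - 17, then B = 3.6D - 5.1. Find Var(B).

Var(D) = 3²·85 = 765.
Var(B) = 3.6²·765 = 9914.4.

Var(B) = 9914.4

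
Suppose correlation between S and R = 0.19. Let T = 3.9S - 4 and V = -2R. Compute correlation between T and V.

correlation between T and V = -0.19

Linear rescalings preserve |correlation|; the slopes 3.9 and -2 have opposite signs, so the correlation flips sign: correlation between T and V = −correlation between S and R = -0.19.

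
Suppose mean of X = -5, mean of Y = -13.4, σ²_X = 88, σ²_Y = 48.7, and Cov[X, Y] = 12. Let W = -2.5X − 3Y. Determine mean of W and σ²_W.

mean of W = 52.7, σ²_W = 1168.3

mean of W = (-2.5)·mean of X + (-3)·mean of Y = (-2.5)·(-5) + (-3)·(-13.4) = 52.7.
σ²_W = a²·σ²_X + b²·σ²_Y + 2ab·Cov[X, Y] with a = -2.5, b = -3.
= (-2.5)²·88 + (-3)²·48.7 + 2·(-2.5)·(-3)·12
= 550 + 438.3 + 180 = 1168.3.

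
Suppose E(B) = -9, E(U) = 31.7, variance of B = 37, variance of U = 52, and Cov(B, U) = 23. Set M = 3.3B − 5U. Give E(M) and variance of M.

E(M) = 3.3·E(B) + (-5)·E(U) = 3.3·(-9) + (-5)·31.7 = -188.2.
variance of M = a²·variance of B + b²·variance of U + 2ab·Cov(B, U) with a = 3.3, b = -5.
= 3.3²·37 + (-5)²·52 + 2·3.3·(-5)·23
= 402.93 + 1300 + (-759) = 943.93.

E(M) = -188.2, variance of M = 943.93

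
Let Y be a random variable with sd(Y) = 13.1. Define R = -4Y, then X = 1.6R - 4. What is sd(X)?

sd(X) = 83.84

sd(R) = |-4|·13.1 = 52.4.
sd(X) = |1.6|·52.4 = 83.84.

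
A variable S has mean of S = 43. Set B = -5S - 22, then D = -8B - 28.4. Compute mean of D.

mean of B = (-5)·43 + (-22) = -237.
mean of D = (-8)·(-237) + (-28.4) = 1867.6.

mean of D = 1867.6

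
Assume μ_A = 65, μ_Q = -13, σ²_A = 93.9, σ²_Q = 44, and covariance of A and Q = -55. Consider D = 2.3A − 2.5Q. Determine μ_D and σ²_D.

μ_D = 182, σ²_D = 1404.231

μ_D = 2.3·μ_A + (-2.5)·μ_Q = 2.3·65 + (-2.5)·(-13) = 182.
σ²_D = a²·σ²_A + b²·σ²_Q + 2ab·covariance of A and Q with a = 2.3, b = -2.5.
= 2.3²·93.9 + (-2.5)²·44 + 2·2.3·(-2.5)·(-55)
= 496.731 + 275 + 632.5 = 1404.231.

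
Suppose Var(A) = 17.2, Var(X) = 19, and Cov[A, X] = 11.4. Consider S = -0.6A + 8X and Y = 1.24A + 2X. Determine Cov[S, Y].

Cov[S, Y] = 390.6112

By bilinearity, Cov[S, Y] = ac·Var(A) + bd·Var(X) + (ad+bc)·Cov[A, X], with a=-0.6, b=8, c=1.24, d=2.
ac·Var(A) = (-0.6)·1.24·17.2 = -12.7968
bd·Var(X) = 8·2·19 = 304
(ad+bc)·Cov[A, X] = (8.72)·11.4 = 99.408
Cov[S, Y] = -12.7968 + 304 + 99.408 = 390.6112.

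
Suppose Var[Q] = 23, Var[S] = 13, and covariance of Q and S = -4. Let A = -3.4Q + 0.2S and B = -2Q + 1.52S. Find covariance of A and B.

covariance of A and B = 182.624

By bilinearity, covariance of A and B = ac·Var[Q] + bd·Var[S] + (ad+bc)·covariance of Q and S, with a=-3.4, b=0.2, c=-2, d=1.52.
ac·Var[Q] = (-3.4)·(-2)·23 = 156.4
bd·Var[S] = 0.2·1.52·13 = 3.952
(ad+bc)·covariance of Q and S = (-5.568)·(-4) = 22.272
covariance of A and B = 156.4 + 3.952 + 22.272 = 182.624.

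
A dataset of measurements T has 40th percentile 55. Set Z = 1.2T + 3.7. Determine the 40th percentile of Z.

Since a = 1.2 > 0 the transformation is increasing, so the 40th percentile of Z = a·(P_{40} of T) + b = 1.2·55 + 3.7 = 69.7.

40th percentile of Z = 69.7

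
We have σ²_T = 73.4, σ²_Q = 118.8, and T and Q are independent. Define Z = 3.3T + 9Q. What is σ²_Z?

σ²_Z = 10422.126

σ²_Z = a²·σ²_T + b²·σ²_Q + 2ab·covariance of T and Q with a = 3.3, b = 9.
Independence gives covariance of T and Q = 0.
= 3.3²·73.4 + 9²·118.8 + 2·3.3·9·0
= 799.326 + 9622.8 + 0 = 10422.126.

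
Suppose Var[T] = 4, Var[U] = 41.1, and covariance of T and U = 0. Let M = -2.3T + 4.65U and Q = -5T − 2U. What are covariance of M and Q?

covariance of M and Q = -336.23

By bilinearity, covariance of M and Q = ac·Var[T] + bd·Var[U] + (ad+bc)·covariance of T and U, with a=-2.3, b=4.65, c=-5, d=-2.
ac·Var[T] = (-2.3)·(-5)·4 = 46
bd·Var[U] = 4.65·(-2)·41.1 = -382.23
(ad+bc)·covariance of T and U = (-18.65)·0 = 0
covariance of M and Q = 46 + (-382.23) + 0 = -336.23.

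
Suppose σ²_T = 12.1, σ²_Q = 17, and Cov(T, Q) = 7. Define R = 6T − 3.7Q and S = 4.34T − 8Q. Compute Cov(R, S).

Cov(R, S) = 369.878

By bilinearity, Cov(R, S) = ac·σ²_T + bd·σ²_Q + (ad+bc)·Cov(T, Q), with a=6, b=-3.7, c=4.34, d=-8.
ac·σ²_T = 6·4.34·12.1 = 315.084
bd·σ²_Q = (-3.7)·(-8)·17 = 503.2
(ad+bc)·Cov(T, Q) = (-64.058)·7 = -448.406
Cov(R, S) = 315.084 + 503.2 + (-448.406) = 369.878.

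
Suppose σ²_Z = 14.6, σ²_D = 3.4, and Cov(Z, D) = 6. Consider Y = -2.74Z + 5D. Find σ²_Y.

σ²_Y = a²·σ²_Z + b²·σ²_D + 2ab·Cov(Z, D) with a = -2.74, b = 5.
= (-2.74)²·14.6 + 5²·3.4 + 2·(-2.74)·5·6
= 109.61096 + 85 + (-164.4) = 30.21096.

σ²_Y = 30.21096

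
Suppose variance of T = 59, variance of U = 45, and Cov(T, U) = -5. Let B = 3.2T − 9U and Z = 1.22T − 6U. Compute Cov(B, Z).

Cov(B, Z) = 2811.236

By bilinearity, Cov(B, Z) = ac·variance of T + bd·variance of U + (ad+bc)·Cov(T, U), with a=3.2, b=-9, c=1.22, d=-6.
ac·variance of T = 3.2·1.22·59 = 230.336
bd·variance of U = (-9)·(-6)·45 = 2430
(ad+bc)·Cov(T, U) = (-30.18)·(-5) = 150.9
Cov(B, Z) = 230.336 + 2430 + 150.9 = 2811.236.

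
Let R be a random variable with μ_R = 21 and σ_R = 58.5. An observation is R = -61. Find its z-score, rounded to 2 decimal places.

z = (R − μ_R) / σ_R = (-61 − 21) / 58.5 ≈ -1.40.

z = -1.40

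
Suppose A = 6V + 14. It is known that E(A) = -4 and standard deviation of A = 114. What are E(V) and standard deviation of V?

From A = 6V + 14: E(A) = a·E(V) + b, so E(V) = (E(A) − b)/a = (-4 − 14)/6 = -3.
standard deviation of A = |a|·standard deviation of V, so standard deviation of V = 114/|6| = 19.

E(V) = -3, standard deviation of V = 19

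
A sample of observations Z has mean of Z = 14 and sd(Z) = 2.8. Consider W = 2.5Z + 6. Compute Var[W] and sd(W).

W = 2.5Z + 6 is linear with a = 2.5, b = 6.
Var[Z] = 2.8² = 7.84.
Var[W] = a²·Var[Z] = 2.5²·7.84 = 49 (the additive constant 6 does not affect variance).
sd(W) = |a|·sd(Z) = |2.5|·2.8 = 7.

Var[W] = 49, sd(W) = 7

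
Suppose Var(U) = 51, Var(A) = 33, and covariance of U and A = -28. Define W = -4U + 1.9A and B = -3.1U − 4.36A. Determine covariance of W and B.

covariance of W and B = 35.628

By bilinearity, covariance of W and B = ac·Var(U) + bd·Var(A) + (ad+bc)·covariance of U and A, with a=-4, b=1.9, c=-3.1, d=-4.36.
ac·Var(U) = (-4)·(-3.1)·51 = 632.4
bd·Var(A) = 1.9·(-4.36)·33 = -273.372
(ad+bc)·covariance of U and A = (11.55)·(-28) = -323.4
covariance of W and B = 632.4 + (-273.372) + (-323.4) = 35.628.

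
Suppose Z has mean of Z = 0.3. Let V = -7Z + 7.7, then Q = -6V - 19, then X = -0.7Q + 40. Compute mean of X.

mean of V = (-7)·0.3 + 7.7 = 5.6.
mean of Q = (-6)·5.6 + (-19) = -52.6.
mean of X = (-0.7)·(-52.6) + 40 = 76.82.

mean of X = 76.82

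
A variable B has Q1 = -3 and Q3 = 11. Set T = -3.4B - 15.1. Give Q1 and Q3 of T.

a = -3.4 < 0 reverses order: Q1(T) comes from Q3(B), Q3(T) from Q1(B).
Q1(T) = (-3.4)·11 + (-15.1) = -52.5; Q3(T) = (-3.4)·(-3) + (-15.1) = -4.9.

Q1(T) = -52.5, Q3(T) = -4.9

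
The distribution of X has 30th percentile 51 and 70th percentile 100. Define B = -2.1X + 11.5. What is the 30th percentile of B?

30th percentile of B = -198.5

Since a = -2.1 < 0 the transformation is decreasing, reversing order: the 30th percentile of B corresponds to the 70th percentile of X.
So P_{30}(B) = a·P_{70}(X) + b = (-2.1)·100 + 11.5 = -198.5.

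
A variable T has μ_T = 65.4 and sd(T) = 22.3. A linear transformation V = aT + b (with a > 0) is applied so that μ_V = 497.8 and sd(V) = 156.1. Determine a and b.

sd(V) = a·sd(T) (a > 0), so a = 156.1/22.3 = 7.
μ_V = a·μ_T + b, so b = 497.8 − 7·65.4 = 40.

a = 7, b = 40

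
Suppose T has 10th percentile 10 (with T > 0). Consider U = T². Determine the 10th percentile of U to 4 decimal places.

10th percentile of U = 100

T² is increasing, so P_{10}(U) = g(P_{10}(T)) = 100.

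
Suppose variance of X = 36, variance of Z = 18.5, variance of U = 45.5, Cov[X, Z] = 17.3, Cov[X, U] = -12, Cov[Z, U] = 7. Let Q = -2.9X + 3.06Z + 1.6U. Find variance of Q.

variance of Q = a²·variance of X + b²·variance of Z + c²·variance of U + 2ab·Cov[X, Z] + 2ac·Cov[X, U] + 2bc·Cov[Z, U], with a = -2.9, b = 3.06, c = 1.6.
= 302.76 + 173.2266 + 116.48 + (-307.0404) + 111.36 + 68.544
= 465.3302.

variance of Q = 465.3302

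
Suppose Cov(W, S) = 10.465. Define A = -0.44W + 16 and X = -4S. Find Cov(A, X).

Cov(A, X) = a·c·Cov(W, S) = (-0.44)·(-4)·10.465 = 18.4184. Additive constants drop out.

Cov(A, X) = 18.4184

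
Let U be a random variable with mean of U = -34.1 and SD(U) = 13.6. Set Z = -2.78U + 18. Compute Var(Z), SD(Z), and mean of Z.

Var(Z) = 1429.444864, SD(Z) = 37.808, mean of Z = 112.798

Z = -2.78U + 18 is linear with a = -2.78, b = 18.
Var(U) = 13.6² = 184.96.
Var(Z) = a²·Var(U) = (-2.78)²·184.96 = 1429.444864 (the additive constant 18 does not affect variance).
SD(Z) = |a|·SD(U) = |-2.78|·13.6 = 37.808.
mean of Z = a·mean of U + b = (-2.78)·(-34.1) + 18 = 112.798.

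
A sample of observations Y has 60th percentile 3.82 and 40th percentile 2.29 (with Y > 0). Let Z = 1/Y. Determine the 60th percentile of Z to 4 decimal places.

60th percentile of Z = 0.4367

1/Y is decreasing on Y > 0, so percentile order reverses: P_{60}(Z) uses P_{40}(Y) = 2.29.
P_{60}(Z) = 1/2.29 ≈ 0.4367.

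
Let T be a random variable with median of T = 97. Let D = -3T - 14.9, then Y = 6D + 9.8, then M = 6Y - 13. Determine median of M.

median of M = -10966.6

median of D = (-3)·97 + (-14.9) = -305.9.
median of Y = 6·(-305.9) + 9.8 = -1825.6.
median of M = 6·(-1825.6) + (-13) = -10966.6.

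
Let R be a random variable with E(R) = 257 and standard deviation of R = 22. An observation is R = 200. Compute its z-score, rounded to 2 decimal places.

z = (R − E(R)) / standard deviation of R = (200 − 257) / 22 ≈ -2.59.

z = -2.59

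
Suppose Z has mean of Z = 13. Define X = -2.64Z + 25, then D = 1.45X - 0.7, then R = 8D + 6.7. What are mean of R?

mean of X = (-2.64)·13 + 25 = -9.32.
mean of D = 1.45·(-9.32) + (-0.7) = -14.214.
mean of R = 8·(-14.214) + 6.7 = -107.012.

mean of R = -107.012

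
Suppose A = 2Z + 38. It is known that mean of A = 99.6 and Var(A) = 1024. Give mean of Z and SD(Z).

From A = 2Z + 38: mean of A = a·mean of Z + b, so mean of Z = (mean of A − b)/a = (99.6 − 38)/2 = 30.8.
SD(A) = √1024 = 32.
SD(A) = |a|·SD(Z), so SD(Z) = 32/|2| = 16.

mean of Z = 30.8, SD(Z) = 16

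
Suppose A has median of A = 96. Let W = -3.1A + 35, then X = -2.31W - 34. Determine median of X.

median of W = (-3.1)·96 + 35 = -262.6.
median of X = (-2.31)·(-262.6) + (-34) = 572.606.

median of X = 572.606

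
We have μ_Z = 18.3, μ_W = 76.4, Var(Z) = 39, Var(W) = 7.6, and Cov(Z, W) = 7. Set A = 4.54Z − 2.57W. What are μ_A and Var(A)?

μ_A = 4.54·μ_Z + (-2.57)·μ_W = 4.54·18.3 + (-2.57)·76.4 = -113.266.
Var(A) = a²·Var(Z) + b²·Var(W) + 2ab·Cov(Z, W) with a = 4.54, b = -2.57.
= 4.54²·39 + (-2.57)²·7.6 + 2·4.54·(-2.57)·7
= 803.8524 + 50.19724 + (-163.3492) = 690.70044.

μ_A = -113.266, Var(A) = 690.70044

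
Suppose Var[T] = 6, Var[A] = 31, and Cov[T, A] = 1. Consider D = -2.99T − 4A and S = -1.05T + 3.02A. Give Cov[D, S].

By bilinearity, Cov[D, S] = ac·Var[T] + bd·Var[A] + (ad+bc)·Cov[T, A], with a=-2.99, b=-4, c=-1.05, d=3.02.
ac·Var[T] = (-2.99)·(-1.05)·6 = 18.837
bd·Var[A] = (-4)·3.02·31 = -374.48
(ad+bc)·Cov[T, A] = (-4.8298)·1 = -4.8298
Cov[D, S] = 18.837 + (-374.48) + (-4.8298) = -360.4728.

Cov[D, S] = -360.4728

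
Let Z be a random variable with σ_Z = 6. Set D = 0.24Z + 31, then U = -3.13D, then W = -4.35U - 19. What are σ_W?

σ_W = 19.60632

σ_D = |0.24|·6 = 1.44.
σ_U = |-3.13|·1.44 = 4.5072.
σ_W = |-4.35|·4.5072 = 19.60632.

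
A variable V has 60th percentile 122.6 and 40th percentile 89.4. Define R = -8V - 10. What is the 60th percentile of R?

60th percentile of R = -725.2

Since a = -8 < 0 the transformation is decreasing, reversing order: the 60th percentile of R corresponds to the 40th percentile of V.
So P_{60}(R) = a·P_{40}(V) + b = (-8)·89.4 + (-10) = -725.2.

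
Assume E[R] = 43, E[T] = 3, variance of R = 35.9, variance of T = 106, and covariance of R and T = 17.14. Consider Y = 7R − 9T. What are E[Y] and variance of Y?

E[Y] = 7·E[R] + (-9)·E[T] = 7·43 + (-9)·3 = 274.
variance of Y = a²·variance of R + b²·variance of T + 2ab·covariance of R and T with a = 7, b = -9.
= 7²·35.9 + (-9)²·106 + 2·7·(-9)·17.14
= 1759.1 + 8586 + (-2159.64) = 8185.46.

E[Y] = 274, variance of Y = 8185.46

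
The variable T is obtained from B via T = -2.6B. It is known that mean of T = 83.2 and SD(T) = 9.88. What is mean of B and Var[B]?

mean of B = -32, Var[B] = 14.44

From T = -2.6B: mean of T = a·mean of B + b, so mean of B = (mean of T − b)/a = (83.2 − 0)/(-2.6) = -32.
Var[T] = 9.88² = 97.6144.
Var[T] = a²·Var[B], so Var[B] = 97.6144/(-2.6)² = 14.44.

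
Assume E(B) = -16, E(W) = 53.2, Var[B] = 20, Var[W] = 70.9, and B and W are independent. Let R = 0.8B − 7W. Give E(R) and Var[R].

E(R) = -385.2, Var[R] = 3486.9

E(R) = 0.8·E(B) + (-7)·E(W) = 0.8·(-16) + (-7)·53.2 = -385.2.
Var[R] = a²·Var[B] + b²·Var[W] + 2ab·Cov(B, W) with a = 0.8, b = -7.
Independence gives Cov(B, W) = 0.
= 0.8²·20 + (-7)²·70.9 + 2·0.8·(-7)·0
= 12.8 + 3474.1 + 0 = 3486.9.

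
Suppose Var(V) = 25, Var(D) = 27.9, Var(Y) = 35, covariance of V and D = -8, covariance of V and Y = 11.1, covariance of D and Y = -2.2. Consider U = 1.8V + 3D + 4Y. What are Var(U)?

Var(U) = a²·Var(V) + b²·Var(D) + c²·Var(Y) + 2ab·covariance of V and D + 2ac·covariance of V and Y + 2bc·covariance of D and Y, with a = 1.8, b = 3, c = 4.
= 81 + 251.1 + 560 + (-86.4) + 159.84 + (-52.8)
= 912.74.

Var(U) = 912.74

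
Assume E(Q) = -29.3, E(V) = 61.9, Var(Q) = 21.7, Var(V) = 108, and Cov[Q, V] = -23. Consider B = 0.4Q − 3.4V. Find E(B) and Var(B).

E(B) = -222.18, Var(B) = 1314.512

E(B) = 0.4·E(Q) + (-3.4)·E(V) = 0.4·(-29.3) + (-3.4)·61.9 = -222.18.
Var(B) = a²·Var(Q) + b²·Var(V) + 2ab·Cov[Q, V] with a = 0.4, b = -3.4.
= 0.4²·21.7 + (-3.4)²·108 + 2·0.4·(-3.4)·(-23)
= 3.472 + 1248.48 + 62.56 = 1314.512.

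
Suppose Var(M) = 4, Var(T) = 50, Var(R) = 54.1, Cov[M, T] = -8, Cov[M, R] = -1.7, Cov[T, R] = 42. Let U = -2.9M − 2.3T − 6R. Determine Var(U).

Var(U) = 3239.06

Var(U) = a²·Var(M) + b²·Var(T) + c²·Var(R) + 2ab·Cov[M, T] + 2ac·Cov[M, R] + 2bc·Cov[T, R], with a = -2.9, b = -2.3, c = -6.
= 33.64 + 264.5 + 1947.6 + (-106.72) + (-59.16) + 1159.2
= 3239.06.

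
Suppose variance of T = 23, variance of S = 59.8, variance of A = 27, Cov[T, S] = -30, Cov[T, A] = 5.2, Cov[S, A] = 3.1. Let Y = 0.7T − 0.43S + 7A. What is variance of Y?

variance of Y = a²·variance of T + b²·variance of S + c²·variance of A + 2ab·Cov[T, S] + 2ac·Cov[T, A] + 2bc·Cov[S, A], with a = 0.7, b = -0.43, c = 7.
= 11.27 + 11.05702 + 1323 + 18.06 + 50.96 + (-18.662)
= 1395.68502.

variance of Y = 1395.68502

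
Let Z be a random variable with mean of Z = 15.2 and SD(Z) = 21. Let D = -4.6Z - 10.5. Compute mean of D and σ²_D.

mean of D = -80.42, σ²_D = 9331.56

D = -4.6Z - 10.5 is linear with a = -4.6, b = -10.5.
mean of D = a·mean of Z + b = (-4.6)·15.2 + (-10.5) = -80.42.
σ²_Z = 21² = 441.
σ²_D = a²·σ²_Z = (-4.6)²·441 = 9331.56 (the additive constant -10.5 does not affect variance).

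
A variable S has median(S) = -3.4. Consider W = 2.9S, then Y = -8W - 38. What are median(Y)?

median(W) = 2.9·(-3.4) = -9.86.
median(Y) = (-8)·(-9.86) + (-38) = 40.88.

median(Y) = 40.88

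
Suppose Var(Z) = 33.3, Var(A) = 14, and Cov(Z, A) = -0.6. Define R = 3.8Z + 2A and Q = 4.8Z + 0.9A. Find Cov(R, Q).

Cov(R, Q) = 624.78

By bilinearity, Cov(R, Q) = ac·Var(Z) + bd·Var(A) + (ad+bc)·Cov(Z, A), with a=3.8, b=2, c=4.8, d=0.9.
ac·Var(Z) = 3.8·4.8·33.3 = 607.392
bd·Var(A) = 2·0.9·14 = 25.2
(ad+bc)·Cov(Z, A) = (13.02)·(-0.6) = -7.812
Cov(R, Q) = 607.392 + 25.2 + (-7.812) = 624.78.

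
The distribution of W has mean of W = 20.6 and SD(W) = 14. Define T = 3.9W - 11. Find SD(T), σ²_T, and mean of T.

SD(T) = 54.6, σ²_T = 2981.16, mean of T = 69.34

T = 3.9W - 11 is linear with a = 3.9, b = -11.
SD(T) = |a|·SD(W) = |3.9|·14 = 54.6.
σ²_W = 14² = 196.
σ²_T = a²·σ²_W = 3.9²·196 = 2981.16 (the additive constant -11 does not affect variance).
mean of T = a·mean of W + b = 3.9·20.6 + (-11) = 69.34.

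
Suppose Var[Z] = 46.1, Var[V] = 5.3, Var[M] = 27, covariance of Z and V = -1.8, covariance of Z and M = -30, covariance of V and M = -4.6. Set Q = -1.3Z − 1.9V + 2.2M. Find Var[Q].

Var[Q] = 428.886

Var[Q] = a²·Var[Z] + b²·Var[V] + c²·Var[M] + 2ab·covariance of Z and V + 2ac·covariance of Z and M + 2bc·covariance of V and M, with a = -1.3, b = -1.9, c = 2.2.
= 77.909 + 19.133 + 130.68 + (-8.892) + 171.6 + 38.456
= 428.886.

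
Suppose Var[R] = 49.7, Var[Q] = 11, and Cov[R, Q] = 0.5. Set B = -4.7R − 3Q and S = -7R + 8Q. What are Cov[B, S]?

By bilinearity, Cov[B, S] = ac·Var[R] + bd·Var[Q] + (ad+bc)·Cov[R, Q], with a=-4.7, b=-3, c=-7, d=8.
ac·Var[R] = (-4.7)·(-7)·49.7 = 1635.13
bd·Var[Q] = (-3)·8·11 = -264
(ad+bc)·Cov[R, Q] = (-16.6)·0.5 = -8.3
Cov[B, S] = 1635.13 + (-264) + (-8.3) = 1362.83.

Cov[B, S] = 1362.83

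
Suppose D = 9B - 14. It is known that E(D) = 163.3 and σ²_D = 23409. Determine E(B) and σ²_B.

From D = 9B - 14: E(D) = a·E(B) + b, so E(B) = (E(D) − b)/a = (163.3 − (-14))/9 = 19.7.
σ²_D = a²·σ²_B, so σ²_B = 23409/9² = 289.

E(B) = 19.7, σ²_B = 289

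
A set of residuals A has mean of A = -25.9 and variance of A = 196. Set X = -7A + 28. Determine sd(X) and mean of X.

X = -7A + 28 is linear with a = -7, b = 28.
sd(A) = √196 = 14.
sd(X) = |a|·sd(A) = |-7|·14 = 98.
mean of X = a·mean of A + b = (-7)·(-25.9) + 28 = 209.3.

sd(X) = 98, mean of X = 209.3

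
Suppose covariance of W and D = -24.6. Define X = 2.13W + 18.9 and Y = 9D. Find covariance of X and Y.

covariance of X and Y = -471.582

covariance of X and Y = a·c·covariance of W and D = 2.13·9·(-24.6) = -471.582. Additive constants drop out.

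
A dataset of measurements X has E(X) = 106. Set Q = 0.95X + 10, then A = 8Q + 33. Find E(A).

E(A) = 918.6

E(Q) = 0.95·106 + 10 = 110.7.
E(A) = 8·110.7 + 33 = 918.6.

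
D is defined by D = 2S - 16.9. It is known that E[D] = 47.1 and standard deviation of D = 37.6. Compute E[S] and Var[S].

From D = 2S - 16.9: E[D] = a·E[S] + b, so E[S] = (E[D] − b)/a = (47.1 − (-16.9))/2 = 32.
Var[D] = 37.6² = 1413.76.
Var[D] = a²·Var[S], so Var[S] = 1413.76/2² = 353.44.

E[S] = 32, Var[S] = 353.44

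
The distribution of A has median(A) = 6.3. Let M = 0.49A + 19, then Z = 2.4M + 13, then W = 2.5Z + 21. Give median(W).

median(W) = 186.022

median(M) = 0.49·6.3 + 19 = 22.087.
median(Z) = 2.4·22.087 + 13 = 66.0088.
median(W) = 2.5·66.0088 + 21 = 186.022.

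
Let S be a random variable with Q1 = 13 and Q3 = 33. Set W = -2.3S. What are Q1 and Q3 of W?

Q1(W) = -75.9, Q3(W) = -29.9

a = -2.3 < 0 reverses order: Q1(W) comes from Q3(S), Q3(W) from Q1(S).
Q1(W) = (-2.3)·33 = -75.9; Q3(W) = (-2.3)·13 = -29.9.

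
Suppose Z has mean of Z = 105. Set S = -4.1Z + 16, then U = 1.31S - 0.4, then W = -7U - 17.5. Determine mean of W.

mean of S = (-4.1)·105 + 16 = -414.5.
mean of U = 1.31·(-414.5) + (-0.4) = -543.395.
mean of W = (-7)·(-543.395) + (-17.5) = 3786.265.

mean of W = 3786.265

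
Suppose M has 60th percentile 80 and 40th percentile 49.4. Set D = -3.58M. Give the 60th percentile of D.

60th percentile of D = -176.852

Since a = -3.58 < 0 the transformation is decreasing, reversing order: the 60th percentile of D corresponds to the 40th percentile of M.
So P_{60}(D) = a·P_{40}(M) + b = (-3.58)·49.4 = -176.852.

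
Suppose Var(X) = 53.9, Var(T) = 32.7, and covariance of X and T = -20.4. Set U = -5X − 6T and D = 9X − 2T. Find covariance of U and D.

By bilinearity, covariance of U and D = ac·Var(X) + bd·Var(T) + (ad+bc)·covariance of X and T, with a=-5, b=-6, c=9, d=-2.
ac·Var(X) = (-5)·9·53.9 = -2425.5
bd·Var(T) = (-6)·(-2)·32.7 = 392.4
(ad+bc)·covariance of X and T = (-44)·(-20.4) = 897.6
covariance of U and D = -2425.5 + 392.4 + 897.6 = -1135.5.

covariance of U and D = -1135.5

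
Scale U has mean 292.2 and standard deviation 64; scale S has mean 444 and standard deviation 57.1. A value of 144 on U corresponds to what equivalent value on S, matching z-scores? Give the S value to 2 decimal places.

S = 311.78

z = (144 − 292.2)/64 ≈ -2.3156.
S = 444 + z·57.1 = 444 + (144 − 292.2)·57.1/64 ≈ 311.78.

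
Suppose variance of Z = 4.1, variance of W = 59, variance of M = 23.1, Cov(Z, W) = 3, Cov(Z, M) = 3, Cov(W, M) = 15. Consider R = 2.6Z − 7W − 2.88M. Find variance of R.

variance of R = 3560.98864

variance of R = a²·variance of Z + b²·variance of W + c²·variance of M + 2ab·Cov(Z, W) + 2ac·Cov(Z, M) + 2bc·Cov(W, M), with a = 2.6, b = -7, c = -2.88.
= 27.716 + 2891 + 191.60064 + (-109.2) + (-44.928) + 604.8
= 3560.98864.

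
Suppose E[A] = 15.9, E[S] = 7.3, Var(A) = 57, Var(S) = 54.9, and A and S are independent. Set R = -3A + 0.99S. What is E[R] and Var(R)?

E[R] = -40.473, Var(R) = 566.80749

E[R] = (-3)·E[A] + 0.99·E[S] = (-3)·15.9 + 0.99·7.3 = -40.473.
Var(R) = a²·Var(A) + b²·Var(S) + 2ab·Cov[A, S] with a = -3, b = 0.99.
Independence gives Cov[A, S] = 0.
= (-3)²·57 + 0.99²·54.9 + 2·(-3)·0.99·0
= 513 + 53.80749 + 0 = 566.80749.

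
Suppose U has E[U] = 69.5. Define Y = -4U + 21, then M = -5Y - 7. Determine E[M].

E[Y] = (-4)·69.5 + 21 = -257.
E[M] = (-5)·(-257) + (-7) = 1278.

E[M] = 1278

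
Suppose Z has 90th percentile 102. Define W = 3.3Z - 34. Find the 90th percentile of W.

90th percentile of W = 302.6

Since a = 3.3 > 0 the transformation is increasing, so the 90th percentile of W = a·(P_{90} of Z) + b = 3.3·102 + (-34) = 302.6.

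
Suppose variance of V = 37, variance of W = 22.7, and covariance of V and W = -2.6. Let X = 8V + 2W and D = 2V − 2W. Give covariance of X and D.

covariance of X and D = 532.4

By bilinearity, covariance of X and D = ac·variance of V + bd·variance of W + (ad+bc)·covariance of V and W, with a=8, b=2, c=2, d=-2.
ac·variance of V = 8·2·37 = 592
bd·variance of W = 2·(-2)·22.7 = -90.8
(ad+bc)·covariance of V and W = (-12)·(-2.6) = 31.2
covariance of X and D = 592 + (-90.8) + 31.2 = 532.4.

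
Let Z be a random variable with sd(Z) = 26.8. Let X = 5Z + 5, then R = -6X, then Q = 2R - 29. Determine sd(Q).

sd(X) = |5|·26.8 = 134.
sd(R) = |-6|·134 = 804.
sd(Q) = |2|·804 = 1608.

sd(Q) = 1608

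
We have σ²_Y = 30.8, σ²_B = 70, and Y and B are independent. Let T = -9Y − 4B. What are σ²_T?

σ²_T = 3614.8

σ²_T = a²·σ²_Y + b²·σ²_B + 2ab·Cov(Y, B) with a = -9, b = -4.
Independence gives Cov(Y, B) = 0.
= (-9)²·30.8 + (-4)²·70 + 2·(-9)·(-4)·0
= 2494.8 + 1120 + 0 = 3614.8.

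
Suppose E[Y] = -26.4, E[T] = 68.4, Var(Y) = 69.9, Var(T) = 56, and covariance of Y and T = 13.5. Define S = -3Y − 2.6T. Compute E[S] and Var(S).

E[S] = (-3)·E[Y] + (-2.6)·E[T] = (-3)·(-26.4) + (-2.6)·68.4 = -98.64.
Var(S) = a²·Var(Y) + b²·Var(T) + 2ab·covariance of Y and T with a = -3, b = -2.6.
= (-3)²·69.9 + (-2.6)²·56 + 2·(-3)·(-2.6)·13.5
= 629.1 + 378.56 + 210.6 = 1218.26.

E[S] = -98.64, Var(S) = 1218.26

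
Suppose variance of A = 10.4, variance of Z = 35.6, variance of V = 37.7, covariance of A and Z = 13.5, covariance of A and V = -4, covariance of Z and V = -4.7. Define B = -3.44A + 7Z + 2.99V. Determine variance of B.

variance of B = 1439.89401

variance of B = a²·variance of A + b²·variance of Z + c²·variance of V + 2ab·covariance of A and Z + 2ac·covariance of A and V + 2bc·covariance of Z and V, with a = -3.44, b = 7, c = 2.99.
= 123.06944 + 1744.4 + 337.04177 + (-650.16) + 82.2848 + (-196.742)
= 1439.89401.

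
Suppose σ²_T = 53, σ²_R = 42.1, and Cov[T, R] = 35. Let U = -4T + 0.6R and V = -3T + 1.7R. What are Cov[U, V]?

By bilinearity, Cov[U, V] = ac·σ²_T + bd·σ²_R + (ad+bc)·Cov[T, R], with a=-4, b=0.6, c=-3, d=1.7.
ac·σ²_T = (-4)·(-3)·53 = 636
bd·σ²_R = 0.6·1.7·42.1 = 42.942
(ad+bc)·Cov[T, R] = (-8.6)·35 = -301
Cov[U, V] = 636 + 42.942 + (-301) = 377.942.

Cov[U, V] = 377.942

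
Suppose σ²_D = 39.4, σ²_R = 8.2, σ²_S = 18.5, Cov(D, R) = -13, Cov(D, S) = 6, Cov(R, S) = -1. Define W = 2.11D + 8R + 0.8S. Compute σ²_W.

σ²_W = 280.62874

σ²_W = a²·σ²_D + b²·σ²_R + c²·σ²_S + 2ab·Cov(D, R) + 2ac·Cov(D, S) + 2bc·Cov(R, S), with a = 2.11, b = 8, c = 0.8.
= 175.41274 + 524.8 + 11.84 + (-438.88) + 20.256 + (-12.8)
= 280.62874.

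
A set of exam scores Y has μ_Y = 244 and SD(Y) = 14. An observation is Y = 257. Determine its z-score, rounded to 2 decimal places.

z = (Y − μ_Y) / SD(Y) = (257 − 244) / 14 ≈ 0.93.

z = 0.93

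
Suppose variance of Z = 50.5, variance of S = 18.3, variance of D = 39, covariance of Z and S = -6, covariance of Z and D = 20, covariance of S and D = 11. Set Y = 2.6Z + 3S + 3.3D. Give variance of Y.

variance of Y = 1398.19

variance of Y = a²·variance of Z + b²·variance of S + c²·variance of D + 2ab·covariance of Z and S + 2ac·covariance of Z and D + 2bc·covariance of S and D, with a = 2.6, b = 3, c = 3.3.
= 341.38 + 164.7 + 424.71 + (-93.6) + 343.2 + 217.8
= 1398.19.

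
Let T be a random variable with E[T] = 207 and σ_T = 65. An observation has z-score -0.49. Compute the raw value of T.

T = 175.15

T = E[T] + z·σ_T = 207 + (-0.49)·65 = 175.15.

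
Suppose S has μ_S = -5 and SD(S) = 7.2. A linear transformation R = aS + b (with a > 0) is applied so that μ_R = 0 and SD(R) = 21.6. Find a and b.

SD(R) = a·SD(S) (a > 0), so a = 21.6/7.2 = 3.
μ_R = a·μ_S + b, so b = 0 − 3·(-5) = 15.

a = 3, b = 15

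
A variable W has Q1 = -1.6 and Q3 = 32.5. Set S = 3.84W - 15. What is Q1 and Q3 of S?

a = 3.84 > 0: Q1(S) = a·Q1(W)+b = -21.144, Q3(S) = a·Q3(W)+b = 109.8.

Q1(S) = -21.144, Q3(S) = 109.8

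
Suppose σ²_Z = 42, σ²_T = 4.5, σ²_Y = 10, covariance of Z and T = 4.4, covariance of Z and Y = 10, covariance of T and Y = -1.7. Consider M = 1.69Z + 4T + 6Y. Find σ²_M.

σ²_M = a²·σ²_Z + b²·σ²_T + c²·σ²_Y + 2ab·covariance of Z and T + 2ac·covariance of Z and Y + 2bc·covariance of T and Y, with a = 1.69, b = 4, c = 6.
= 119.9562 + 72 + 360 + 59.488 + 202.8 + (-81.6)
= 732.6442.

σ²_M = 732.6442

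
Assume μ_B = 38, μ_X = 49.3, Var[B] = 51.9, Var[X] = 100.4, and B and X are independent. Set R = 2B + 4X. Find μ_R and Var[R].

μ_R = 273.2, Var[R] = 1814

μ_R = 2·μ_B + 4·μ_X = 2·38 + 4·49.3 = 273.2.
Var[R] = a²·Var[B] + b²·Var[X] + 2ab·covariance of B and X with a = 2, b = 4.
Independence gives covariance of B and X = 0.
= 2²·51.9 + 4²·100.4 + 2·2·4·0
= 207.6 + 1606.4 + 0 = 1814.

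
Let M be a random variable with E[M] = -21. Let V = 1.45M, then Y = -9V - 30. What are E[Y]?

E[Y] = 244.05

E[V] = 1.45·(-21) = -30.45.
E[Y] = (-9)·(-30.45) + (-30) = 244.05.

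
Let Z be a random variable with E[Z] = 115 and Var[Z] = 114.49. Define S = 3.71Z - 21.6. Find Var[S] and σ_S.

Var[S] = 1575.851809, σ_S = 39.697

S = 3.71Z - 21.6 is linear with a = 3.71, b = -21.6.
Var[S] = a²·Var[Z] = 3.71²·114.49 = 1575.851809 (the additive constant -21.6 does not affect variance).
σ_Z = √114.49 = 10.7.
σ_S = |a|·σ_Z = |3.71|·10.7 = 39.697.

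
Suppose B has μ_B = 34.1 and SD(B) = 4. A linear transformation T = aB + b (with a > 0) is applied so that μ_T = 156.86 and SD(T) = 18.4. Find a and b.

a = 4.6, b = 0

SD(T) = a·SD(B) (a > 0), so a = 18.4/4 = 4.6.
μ_T = a·μ_B + b, so b = 156.86 − 4.6·34.1 = 0.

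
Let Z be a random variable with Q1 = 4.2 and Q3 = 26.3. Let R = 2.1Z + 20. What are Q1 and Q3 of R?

Q1(R) = 28.82, Q3(R) = 75.23

a = 2.1 > 0: Q1(R) = a·Q1(Z)+b = 28.82, Q3(R) = a·Q3(Z)+b = 75.23.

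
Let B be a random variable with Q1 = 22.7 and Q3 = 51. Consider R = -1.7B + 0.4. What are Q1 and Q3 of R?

Q1(R) = -86.3, Q3(R) = -38.19

a = -1.7 < 0 reverses order: Q1(R) comes from Q3(B), Q3(R) from Q1(B).
Q1(R) = (-1.7)·51 + 0.4 = -86.3; Q3(R) = (-1.7)·22.7 + 0.4 = -38.19.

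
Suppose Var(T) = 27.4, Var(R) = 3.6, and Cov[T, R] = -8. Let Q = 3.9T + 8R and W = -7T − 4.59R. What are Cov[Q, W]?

By bilinearity, Cov[Q, W] = ac·Var(T) + bd·Var(R) + (ad+bc)·Cov[T, R], with a=3.9, b=8, c=-7, d=-4.59.
ac·Var(T) = 3.9·(-7)·27.4 = -748.02
bd·Var(R) = 8·(-4.59)·3.6 = -132.192
(ad+bc)·Cov[T, R] = (-73.901)·(-8) = 591.208
Cov[Q, W] = -748.02 + (-132.192) + 591.208 = -289.004.

Cov[Q, W] = -289.004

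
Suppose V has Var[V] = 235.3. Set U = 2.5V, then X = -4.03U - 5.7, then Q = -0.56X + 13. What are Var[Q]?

Var[U] = 2.5²·235.3 = 1470.625.
Var[X] = (-4.03)²·1470.625 = 23884.2735625.
Var[Q] = (-0.56)²·23884.2735625 = 7490.1081892.

Var[Q] = 7490.1081892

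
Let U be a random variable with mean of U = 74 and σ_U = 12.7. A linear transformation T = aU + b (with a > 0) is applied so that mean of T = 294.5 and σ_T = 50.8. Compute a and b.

σ_T = a·σ_U (a > 0), so a = 50.8/12.7 = 4.
mean of T = a·mean of U + b, so b = 294.5 − 4·74 = -1.5.

a = 4, b = -1.5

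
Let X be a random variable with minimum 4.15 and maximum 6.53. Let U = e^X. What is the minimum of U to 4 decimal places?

min(U) = 63.434

e^X is increasing on this domain, so min(U) comes from min(X) = 4.15: min(U) = exp(4.15) ≈ 63.434.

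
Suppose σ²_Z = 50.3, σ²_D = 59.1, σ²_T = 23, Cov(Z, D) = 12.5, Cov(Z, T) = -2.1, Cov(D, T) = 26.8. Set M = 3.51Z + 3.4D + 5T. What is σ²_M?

σ²_M = a²·σ²_Z + b²·σ²_D + c²·σ²_T + 2ab·Cov(Z, D) + 2ac·Cov(Z, T) + 2bc·Cov(D, T), with a = 3.51, b = 3.4, c = 5.
= 619.70103 + 683.196 + 575 + 298.35 + (-73.71) + 911.2
= 3013.73703.

σ²_M = 3013.73703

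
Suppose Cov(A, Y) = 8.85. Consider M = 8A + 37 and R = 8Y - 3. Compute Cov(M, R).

Cov(M, R) = a·c·Cov(A, Y) = 8·8·8.85 = 566.4. Additive constants drop out.

Cov(M, R) = 566.4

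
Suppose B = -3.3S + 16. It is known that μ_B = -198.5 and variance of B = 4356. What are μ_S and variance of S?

From B = -3.3S + 16: μ_B = a·μ_S + b, so μ_S = (μ_B − b)/a = (-198.5 − 16)/(-3.3) = 65.
variance of B = a²·variance of S, so variance of S = 4356/(-3.3)² = 400.

μ_S = 65, variance of S = 400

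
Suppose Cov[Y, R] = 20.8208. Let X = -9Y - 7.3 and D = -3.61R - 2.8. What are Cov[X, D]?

Cov[X, D] = a·c·Cov[Y, R] = (-9)·(-3.61)·20.8208 = 676.467792. Additive constants drop out.

Cov[X, D] = 676.467792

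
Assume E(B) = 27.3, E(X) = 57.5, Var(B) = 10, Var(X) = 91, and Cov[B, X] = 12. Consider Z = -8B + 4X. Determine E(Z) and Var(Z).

E(Z) = (-8)·E(B) + 4·E(X) = (-8)·27.3 + 4·57.5 = 11.6.
Var(Z) = a²·Var(B) + b²·Var(X) + 2ab·Cov[B, X] with a = -8, b = 4.
= (-8)²·10 + 4²·91 + 2·(-8)·4·12
= 640 + 1456 + (-768) = 1328.

E(Z) = 11.6, Var(Z) = 1328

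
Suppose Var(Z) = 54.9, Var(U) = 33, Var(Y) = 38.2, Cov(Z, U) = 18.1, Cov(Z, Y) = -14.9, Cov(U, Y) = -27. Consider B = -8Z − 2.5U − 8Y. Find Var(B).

Var(B) = a²·Var(Z) + b²·Var(U) + c²·Var(Y) + 2ab·Cov(Z, U) + 2ac·Cov(Z, Y) + 2bc·Cov(U, Y), with a = -8, b = -2.5, c = -8.
= 3513.6 + 206.25 + 2444.8 + 724 + (-1907.2) + (-1080)
= 3901.45.

Var(B) = 3901.45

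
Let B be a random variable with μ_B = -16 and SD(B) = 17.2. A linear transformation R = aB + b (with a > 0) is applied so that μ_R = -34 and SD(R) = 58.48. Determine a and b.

SD(R) = a·SD(B) (a > 0), so a = 58.48/17.2 = 3.4.
μ_R = a·μ_B + b, so b = -34 − 3.4·(-16) = 20.4.

a = 3.4, b = 20.4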